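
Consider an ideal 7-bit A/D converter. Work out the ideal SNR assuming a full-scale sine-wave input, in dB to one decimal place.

43.9 dB

SNR ≈ 6.02·N + 1.76 dB = 6.02·7 + 1.76 = 43.90 dB.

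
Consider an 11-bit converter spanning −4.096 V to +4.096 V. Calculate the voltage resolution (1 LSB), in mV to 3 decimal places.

Full-scale span = 8.192 V.
LSB = 8.192 / 2^11 = 8.192 / 2048 = 0.004 V = 4.000 mV.

4.000 mV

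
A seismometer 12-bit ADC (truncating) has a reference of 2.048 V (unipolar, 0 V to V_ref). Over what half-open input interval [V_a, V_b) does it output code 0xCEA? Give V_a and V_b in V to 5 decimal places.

[1.65300 V, 1.65350 V)

LSB = 2.048/2^12 = 0.500 mV.
Code 0xCEA = 3306 decimal.
V_a = V_low + 3306·LSB = 1.653 V; V_b = V_low + 3307·LSB = 1.6535 V.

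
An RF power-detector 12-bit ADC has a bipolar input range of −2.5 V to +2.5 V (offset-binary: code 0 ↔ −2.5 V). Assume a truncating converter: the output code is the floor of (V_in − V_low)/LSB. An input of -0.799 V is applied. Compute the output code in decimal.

LSB = 5 V / 4096 = 1.221 mV.
(V_in − V_low)/LSB = (-0.799 − (−2.5)) / 0.0012207 = 1393.459.
So the output code is 1393.

code 1393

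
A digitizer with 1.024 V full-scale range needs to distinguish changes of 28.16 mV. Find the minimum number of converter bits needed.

Number of steps required ≥ 1.024 V / 28.16 mV = 36.36.
Need 2^N ≥ 36.36; 2^5 = 32, 2^6 = 64.
Minimum N = 6.

6 bits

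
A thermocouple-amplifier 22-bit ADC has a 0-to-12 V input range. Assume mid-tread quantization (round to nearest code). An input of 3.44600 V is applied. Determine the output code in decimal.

LSB = 12 V / 4194304 = 2.86 µV.
(V_in − V_low)/LSB = (3.44600 − 0) / 2.86102e-06 = 1204464.299.
So the output code is 1204464.

code 1204464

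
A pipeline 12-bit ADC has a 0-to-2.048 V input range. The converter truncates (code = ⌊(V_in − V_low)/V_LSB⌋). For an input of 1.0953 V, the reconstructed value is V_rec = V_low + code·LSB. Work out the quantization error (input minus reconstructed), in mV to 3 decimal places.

One LSB is 2.048 V / 4096 = 0.500 mV.
(V_in − V_low)/LSB = (1.0953 − 0)/0.0005 = 2190.6000 → code 2190 (floor).
Code 2190 maps back to 0 + 2190×0.0005 V = 1.095 V.
Difference: 0.0003 V → 0.300 mV.

0.300 mV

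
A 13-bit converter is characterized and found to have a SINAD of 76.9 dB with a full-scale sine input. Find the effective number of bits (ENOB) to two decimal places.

12.48 bits

ENOB = (SINAD − 1.76) / 6.02 = (76.9 − 1.76)/6.02 = 12.482.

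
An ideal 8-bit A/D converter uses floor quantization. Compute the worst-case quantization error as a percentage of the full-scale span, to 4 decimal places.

0.3906 %

Truncating → worst-case error = 1 LSB = V_FS/2^8, so 100/256 = 0.390625 % of full scale.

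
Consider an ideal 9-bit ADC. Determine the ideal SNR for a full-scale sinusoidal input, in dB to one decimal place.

SNR ≈ 6.02·N + 1.76 dB = 6.02·9 + 1.76 = 55.94 dB.

55.9 dB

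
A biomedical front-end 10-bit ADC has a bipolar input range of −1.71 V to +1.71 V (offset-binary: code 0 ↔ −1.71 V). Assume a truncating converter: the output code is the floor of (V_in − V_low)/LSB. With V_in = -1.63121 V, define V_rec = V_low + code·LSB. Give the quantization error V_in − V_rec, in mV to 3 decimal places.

Step size: 3.42 V ÷ 2^10 = 3.340 mV.
(V_in − V_low)/LSB = (-1.63121 − (−1.71))/0.00333984 = 23.5909 → code 23 (floor).
V_rec = (−1.71) + 23·0.00333984 = -1.6331836 V.
V_in − V_rec = 0.00197359 V = 1.974 mV.

1.974 mV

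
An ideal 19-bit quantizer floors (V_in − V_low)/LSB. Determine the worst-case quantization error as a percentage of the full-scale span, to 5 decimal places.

0.00019 %

Truncating → worst-case error = 1 LSB = V_FS/2^19, so 100/524288 = 0.000190735 % of full scale.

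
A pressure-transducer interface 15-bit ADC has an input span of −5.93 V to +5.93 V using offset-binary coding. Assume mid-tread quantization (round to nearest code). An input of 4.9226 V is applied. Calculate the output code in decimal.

Full-scale span = 11.86 V; LSB = 11.86/2^15 = 361.94 µV.
(4.9226 − (−5.93)) / 0.000361938 = 29984.654 LSBs.
So the output code is 29985.

code 29985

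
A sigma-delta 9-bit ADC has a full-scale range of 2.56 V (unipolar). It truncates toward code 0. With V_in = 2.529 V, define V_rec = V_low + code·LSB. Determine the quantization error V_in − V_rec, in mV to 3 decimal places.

One LSB is 2.56 V / 512 = 5.000 mV.
(2.529 − 0)/0.005 = 505.8000; ⌊·⌋ gives code 505.
Code 505 maps back to 0 + 505×0.005 V = 2.525 V.
Error = 2.529 − 2.525 = 0.004 V = 4.000 mV.

4.000 mV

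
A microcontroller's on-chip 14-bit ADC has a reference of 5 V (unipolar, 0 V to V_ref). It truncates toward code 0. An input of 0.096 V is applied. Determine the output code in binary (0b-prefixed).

code 0b100111010 (decimal 314)

With 16384 levels over 5 V, one step is 305.18 µV.
(0.096 − 0) / 0.000305176 = 314.573 LSBs.
So the output code is 314.
In binary (0b-prefixed): 0b100111010.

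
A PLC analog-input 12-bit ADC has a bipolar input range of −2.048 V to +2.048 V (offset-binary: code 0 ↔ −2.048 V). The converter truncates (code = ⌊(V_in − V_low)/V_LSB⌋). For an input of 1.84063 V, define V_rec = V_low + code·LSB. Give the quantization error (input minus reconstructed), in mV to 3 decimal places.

One LSB is 4.096 V / 4096 = 1.000 mV.
(V_in − V_low)/LSB = (1.84063 − (−2.048))/0.001 = 3888.6300 → code 3888 (floor).
V_rec = (−2.048) + 3888·0.001 = 1.84 V.
V_in − V_rec = 0.00063 V = 0.630 mV.

0.630 mV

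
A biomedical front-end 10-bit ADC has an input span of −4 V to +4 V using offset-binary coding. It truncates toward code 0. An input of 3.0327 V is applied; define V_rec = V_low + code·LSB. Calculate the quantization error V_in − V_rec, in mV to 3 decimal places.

1.450 mV

One LSB is 8 V / 1024 = 7.812 mV.
(3.0327 − (−4))/0.0078125 = 900.1856; ⌊·⌋ gives code 900.
Code 900 maps back to (−4) + 900×0.0078125 V = 3.03125 V.
Difference: 0.00145 V → 1.450 mV.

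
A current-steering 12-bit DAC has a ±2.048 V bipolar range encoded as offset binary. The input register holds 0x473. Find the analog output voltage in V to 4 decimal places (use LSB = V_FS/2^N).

-0.9090 V

LSB = 4.096 V / 2^12 = 1.000 mV.
Code 0x473 = 1139 decimal.
V_out = (−2.048) + 1139 × 0.001 V = -0.909 V.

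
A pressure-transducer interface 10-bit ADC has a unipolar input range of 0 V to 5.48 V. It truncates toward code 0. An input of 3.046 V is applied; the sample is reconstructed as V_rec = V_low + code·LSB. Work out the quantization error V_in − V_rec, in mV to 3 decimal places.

LSB = 5.48/2^10 = 5.352 mV.
Scaled input = 569.1796 LSBs, so code = 569.
V_rec = 0 + 569·0.00535156 = 3.0450391 V.
V_in − V_rec = 0.000960937 V = 0.961 mV.

0.961 mV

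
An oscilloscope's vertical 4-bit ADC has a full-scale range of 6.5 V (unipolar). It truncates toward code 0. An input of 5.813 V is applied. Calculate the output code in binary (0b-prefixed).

With 16 levels over 6.5 V, one step is 406.250 mV.
Input sits at 14.309 steps above V_low.
So the output code is 14.
In binary (0b-prefixed): 0b1110.

code 0b1110 (decimal 14)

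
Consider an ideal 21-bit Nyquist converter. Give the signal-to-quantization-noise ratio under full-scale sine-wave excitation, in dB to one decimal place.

SNR ≈ 6.02·N + 1.76 dB = 6.02·21 + 1.76 = 128.18 dB.

128.2 dB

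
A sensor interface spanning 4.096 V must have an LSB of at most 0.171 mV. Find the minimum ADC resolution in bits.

15 bits

Number of steps required ≥ 4.096 V / 0.171 mV = 23953.22.
Need 2^N ≥ 23953.22; 2^14 = 16384, 2^15 = 32768.
Minimum N = 15.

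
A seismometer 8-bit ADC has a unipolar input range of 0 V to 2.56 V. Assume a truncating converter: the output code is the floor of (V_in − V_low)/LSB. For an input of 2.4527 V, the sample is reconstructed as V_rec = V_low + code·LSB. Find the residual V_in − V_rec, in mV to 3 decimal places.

2.700 mV

Step size: 2.56 V ÷ 2^8 = 10.000 mV.
(2.4527 − 0)/0.01 = 245.2700; ⌊·⌋ gives code 245.
Code 245 maps back to 0 + 245×0.01 V = 2.45 V.
Error = 2.4527 − 2.45 = 0.0027 V = 2.700 mV.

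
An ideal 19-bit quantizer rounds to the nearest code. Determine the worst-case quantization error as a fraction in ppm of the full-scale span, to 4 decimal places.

0.9537 ppm

Rounding → worst-case error = ½ LSB = V_FS/2^20, so 1e+06/1048576 = 0.953674 ppm of full scale.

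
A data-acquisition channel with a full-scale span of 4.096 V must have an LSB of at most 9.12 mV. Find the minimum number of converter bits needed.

Number of steps required ≥ 4.096 V / 9.12 mV = 449.12.
Need 2^N ≥ 449.12; 2^8 = 256, 2^9 = 512.
Minimum N = 9.

9 bits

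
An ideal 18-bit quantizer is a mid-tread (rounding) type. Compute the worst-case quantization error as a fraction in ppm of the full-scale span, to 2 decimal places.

1.91 ppm

Rounding → worst-case error = ½ LSB = V_FS/2^19, so 1e+06/524288 = 1.90735 ppm of full scale.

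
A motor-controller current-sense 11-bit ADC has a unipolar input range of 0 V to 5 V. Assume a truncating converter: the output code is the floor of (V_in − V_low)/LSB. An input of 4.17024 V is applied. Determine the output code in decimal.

code 1708

With 2048 levels over 5 V, one step is 2.441 mV.
Input sits at 1708.130 steps above V_low.
⌊·⌋(1708.130) = 1708.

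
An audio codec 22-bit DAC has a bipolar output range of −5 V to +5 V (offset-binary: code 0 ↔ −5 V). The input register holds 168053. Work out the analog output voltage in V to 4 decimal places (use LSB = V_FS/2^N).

LSB = 10 V / 2^22 = 2.38 µV.
V_out = (−5) + 168053 × 2.38419e-06 V = -4.59933 V.

-4.5993 V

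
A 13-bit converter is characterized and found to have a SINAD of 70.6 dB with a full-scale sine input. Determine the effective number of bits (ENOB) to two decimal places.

11.44 bits

ENOB = (SINAD − 1.76) / 6.02 = (70.6 − 1.76)/6.02 = 11.435.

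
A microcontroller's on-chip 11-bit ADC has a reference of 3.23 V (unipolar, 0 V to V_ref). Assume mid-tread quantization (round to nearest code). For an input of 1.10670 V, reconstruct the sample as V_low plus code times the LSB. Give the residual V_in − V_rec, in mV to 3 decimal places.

-0.458 mV

One LSB is 3.23 V / 2048 = 1.577 mV.
Scaled input = 701.7095 LSBs, so code = 702.
V_rec = 0 + 702·0.00157715 = 1.1071582 V.
Difference: -0.000458203 V → -0.458 mV.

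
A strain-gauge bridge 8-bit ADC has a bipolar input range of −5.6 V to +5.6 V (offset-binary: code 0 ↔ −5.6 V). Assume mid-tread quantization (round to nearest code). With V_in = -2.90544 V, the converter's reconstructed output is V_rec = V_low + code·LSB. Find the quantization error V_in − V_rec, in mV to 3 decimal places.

Step size: 11.2 V ÷ 2^8 = 43.750 mV.
Scaled input = 61.5899 LSBs, so code = 62.
Code 62 maps back to (−5.6) + 62×0.04375 V = -2.8875 V.
Difference: -0.01794 V → -17.940 mV.

-17.940 mV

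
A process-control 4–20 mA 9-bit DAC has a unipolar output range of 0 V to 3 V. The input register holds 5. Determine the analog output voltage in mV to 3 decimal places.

29.297 mV

LSB = 3 V / 2^9 = 5.859 mV.
V_out = 0 + 5 × 0.00585938 V = 0.0292969 V.
= 29.297 mV.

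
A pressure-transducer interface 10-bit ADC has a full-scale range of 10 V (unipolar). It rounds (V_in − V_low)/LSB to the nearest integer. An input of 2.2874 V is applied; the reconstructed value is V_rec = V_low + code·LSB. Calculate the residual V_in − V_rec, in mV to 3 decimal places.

LSB = 10/2^10 = 9.766 mV.
(V_in − V_low)/LSB = (2.2874 − 0)/0.00976562 = 234.2298 → code 234 (round).
Reconstructed: 2.2851562 V.
Difference: 0.00224375 V → 2.244 mV.

2.244 mV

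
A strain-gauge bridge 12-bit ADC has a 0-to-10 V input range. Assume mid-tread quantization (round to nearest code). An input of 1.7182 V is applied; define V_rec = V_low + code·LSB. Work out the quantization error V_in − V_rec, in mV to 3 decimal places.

LSB = 10/2^12 = 2.441 mV.
(V_in − V_low)/LSB = (1.7182 − 0)/0.00244141 = 703.7747 → code 704 (round).
Code 704 maps back to 0 + 704×0.00244141 V = 1.71875 V.
Difference: -0.00055 V → -0.550 mV.

-0.550 mV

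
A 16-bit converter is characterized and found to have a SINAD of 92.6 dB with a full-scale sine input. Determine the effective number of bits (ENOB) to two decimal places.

15.09 bits

ENOB = (SINAD − 1.76) / 6.02 = (92.6 − 1.76)/6.02 = 15.090.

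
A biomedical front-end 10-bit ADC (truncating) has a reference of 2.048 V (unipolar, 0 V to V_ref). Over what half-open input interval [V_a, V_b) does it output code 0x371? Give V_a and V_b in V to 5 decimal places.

[1.76200 V, 1.76400 V)

LSB = 2.048/2^10 = 2.000 mV.
Code 0x371 = 881 decimal.
V_a = V_low + 881·LSB = 1.762 V; V_b = V_low + 882·LSB = 1.764 V.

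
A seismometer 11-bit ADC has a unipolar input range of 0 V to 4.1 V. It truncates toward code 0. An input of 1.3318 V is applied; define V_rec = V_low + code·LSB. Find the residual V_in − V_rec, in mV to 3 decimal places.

Step size: 4.1 V ÷ 2^11 = 2.002 mV.
Scaled input = 665.2503 LSBs, so code = 665.
Reconstructed: 1.3312988 V.
Error = 1.3318 − 1.3312988 = 0.000501172 V = 0.501 mV.

0.501 mV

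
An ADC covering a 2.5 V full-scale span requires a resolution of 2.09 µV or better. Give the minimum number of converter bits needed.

21 bits

Number of steps required ≥ 2.5 V / 2.09 µV = 1196172.25.
Need 2^N ≥ 1196172.25; 2^20 = 1048576, 2^21 = 2097152.
Minimum N = 21.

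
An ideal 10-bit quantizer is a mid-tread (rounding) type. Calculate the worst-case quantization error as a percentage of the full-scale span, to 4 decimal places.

0.0488 %

Rounding → worst-case error = ½ LSB = V_FS/2^11, so 100/2048 = 0.0488281 % of full scale.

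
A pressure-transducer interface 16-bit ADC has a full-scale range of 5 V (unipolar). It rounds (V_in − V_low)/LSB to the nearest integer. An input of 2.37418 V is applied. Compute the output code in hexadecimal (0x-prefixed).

LSB = 5 V / 65536 = 76.29 µV.
Input sits at 31118.852 steps above V_low.
Round → code 31119.
In hexadecimal (0x-prefixed): 0x798F.

code 0x798F (decimal 31119)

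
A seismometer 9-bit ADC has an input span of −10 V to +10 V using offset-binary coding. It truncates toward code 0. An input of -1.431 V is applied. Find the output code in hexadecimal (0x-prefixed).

With 512 levels over 20 V, one step is 39.062 mV.
(V_in − V_low)/LSB = (-1.431 − (−10)) / 0.0390625 = 219.366.
Floor → code 219.
In hexadecimal (0x-prefixed): 0xDB.

code 0xDB (decimal 219)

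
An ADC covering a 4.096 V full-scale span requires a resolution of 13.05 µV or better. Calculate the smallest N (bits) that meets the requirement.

Number of steps required ≥ 4.096 V / 13.05 µV = 313869.73.
Need 2^N ≥ 313869.73; 2^18 = 262144, 2^19 = 524288.
Minimum N = 19.

19 bits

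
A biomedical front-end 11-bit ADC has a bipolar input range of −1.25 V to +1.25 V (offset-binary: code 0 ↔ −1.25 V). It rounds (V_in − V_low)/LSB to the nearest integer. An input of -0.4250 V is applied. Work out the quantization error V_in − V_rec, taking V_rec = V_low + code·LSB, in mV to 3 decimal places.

-0.195 mV

Step size: 2.5 V ÷ 2^11 = 1.221 mV.
(V_in − V_low)/LSB = (-0.4250 − (−1.25))/0.0012207 = 675.8400 → code 676 (round).
V_rec = (−1.25) + 676·0.0012207 = -0.42480469 V.
Error = -0.4250 − (−0.42480469) = -0.000195313 V = -0.195 mV.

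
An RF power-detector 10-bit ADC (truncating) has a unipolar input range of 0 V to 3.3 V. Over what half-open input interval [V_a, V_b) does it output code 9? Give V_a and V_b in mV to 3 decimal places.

LSB = 3.3/2^10 = 3.223 mV.
V_a = V_low + 9·LSB = 0.0290039 V; V_b = V_low + 10·LSB = 0.0322266 V.

[29.004 mV, 32.227 mV)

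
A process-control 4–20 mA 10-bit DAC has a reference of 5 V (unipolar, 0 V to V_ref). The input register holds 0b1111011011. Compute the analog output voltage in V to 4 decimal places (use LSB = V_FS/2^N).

LSB = 5 V / 2^10 = 4.883 mV.
Code 0b1111011011 = 987 decimal.
V_out = 0 + 987 × 0.00488281 V = 4.81934 V.

4.8193 V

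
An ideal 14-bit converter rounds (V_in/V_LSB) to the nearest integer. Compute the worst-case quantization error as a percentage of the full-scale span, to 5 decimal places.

Rounding → worst-case error = ½ LSB = V_FS/2^15, so 100/32768 = 0.00305176 % of full scale.

0.00305 %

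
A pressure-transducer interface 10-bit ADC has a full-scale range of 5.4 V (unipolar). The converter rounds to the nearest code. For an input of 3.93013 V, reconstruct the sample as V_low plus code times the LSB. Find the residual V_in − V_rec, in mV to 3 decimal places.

LSB = 5.4/2^10 = 5.273 mV.
Scaled input = 745.2691 LSBs, so code = 745.
Reconstructed: 3.9287109 V.
V_in − V_rec = 0.00141906 V = 1.419 mV.

1.419 mV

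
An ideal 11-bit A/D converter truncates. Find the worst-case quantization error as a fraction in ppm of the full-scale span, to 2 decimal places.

Truncating → worst-case error = 1 LSB = V_FS/2^11, so 1e+06/2048 = 488.281 ppm of full scale.

488.28 ppm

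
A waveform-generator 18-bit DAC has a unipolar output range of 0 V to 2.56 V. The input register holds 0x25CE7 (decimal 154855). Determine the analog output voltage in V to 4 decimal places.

1.5123 V

LSB = 2.56 V / 2^18 = 9.77 µV.
Code 0x25CE7 = 154855 decimal.
V_out = 0 + 154855 × 9.76563e-06 V = 1.51226 V.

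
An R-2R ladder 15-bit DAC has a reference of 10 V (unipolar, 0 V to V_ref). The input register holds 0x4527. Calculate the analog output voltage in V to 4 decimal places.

LSB = 10 V / 2^15 = 305.18 µV.
Code 0x4527 = 17703 decimal.
V_out = 0 + 17703 × 0.000305176 V = 5.40253 V.

5.4025 V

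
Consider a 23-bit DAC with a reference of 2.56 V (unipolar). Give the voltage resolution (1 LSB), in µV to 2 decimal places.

0.31 µV

Full-scale span = 2.56 V.
LSB = 2.56 / 2^23 = 2.56 / 8388608 = 3.05176e-07 V = 0.31 µV.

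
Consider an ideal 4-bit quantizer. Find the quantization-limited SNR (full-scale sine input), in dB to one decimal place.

SNR ≈ 6.02·N + 1.76 dB = 6.02·4 + 1.76 = 25.84 dB.

25.8 dB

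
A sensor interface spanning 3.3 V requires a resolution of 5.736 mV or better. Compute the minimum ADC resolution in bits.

Number of steps required ≥ 3.3 V / 5.736 mV = 575.31.
Need 2^N ≥ 575.31; 2^9 = 512, 2^10 = 1024.
Minimum N = 10.

10 bits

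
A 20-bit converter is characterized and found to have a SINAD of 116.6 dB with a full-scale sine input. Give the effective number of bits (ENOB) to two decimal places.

19.08 bits

ENOB = (SINAD − 1.76) / 6.02 = (116.6 − 1.76)/6.02 = 19.076.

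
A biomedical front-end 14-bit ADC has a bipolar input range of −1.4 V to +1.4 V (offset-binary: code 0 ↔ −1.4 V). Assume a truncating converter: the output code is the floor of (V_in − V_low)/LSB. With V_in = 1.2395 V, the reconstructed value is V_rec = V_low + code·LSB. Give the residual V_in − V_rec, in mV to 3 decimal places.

0.145 mV

One LSB is 2.8 V / 16384 = 170.90 µV.
Scaled input = 15444.8457 LSBs, so code = 15444.
V_rec = (−1.4) + 15444·0.000170898 = 1.2393555 V.
V_in − V_rec = 0.000144531 V = 0.145 mV.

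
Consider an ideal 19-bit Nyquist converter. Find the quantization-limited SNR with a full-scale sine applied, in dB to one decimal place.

SNR ≈ 6.02·N + 1.76 dB = 6.02·19 + 1.76 = 116.14 dB.

116.1 dB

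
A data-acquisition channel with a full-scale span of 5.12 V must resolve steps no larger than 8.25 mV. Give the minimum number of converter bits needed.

10 bits

Number of steps required ≥ 5.12 V / 8.25 mV = 620.61.
Need 2^N ≥ 620.61; 2^9 = 512, 2^10 = 1024.
Minimum N = 10.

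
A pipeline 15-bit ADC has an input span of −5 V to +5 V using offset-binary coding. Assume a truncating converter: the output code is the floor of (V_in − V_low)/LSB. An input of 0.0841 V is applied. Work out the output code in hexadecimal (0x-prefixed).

code 0x4113 (decimal 16659)

LSB = 10 V / 32768 = 305.18 µV.
(V_in − V_low)/LSB = (0.0841 − (−5)) / 0.000305176 = 16659.579.
Floor → code 16659.
In hexadecimal (0x-prefixed): 0x4113.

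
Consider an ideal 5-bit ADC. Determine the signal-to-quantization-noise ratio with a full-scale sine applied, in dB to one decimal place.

31.9 dB

SNR ≈ 6.02·N + 1.76 dB = 6.02·5 + 1.76 = 31.86 dB.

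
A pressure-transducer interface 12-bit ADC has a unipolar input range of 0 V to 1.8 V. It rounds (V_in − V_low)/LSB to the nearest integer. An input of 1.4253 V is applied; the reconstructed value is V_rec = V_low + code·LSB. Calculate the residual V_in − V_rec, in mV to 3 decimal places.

One LSB is 1.8 V / 4096 = 439.45 µV.
Scaled input = 3243.3493 LSBs, so code = 3243.
Reconstructed: 1.4251465 V.
Error = 1.4253 − 1.4251465 = 0.000153516 V = 0.154 mV.

0.154 mV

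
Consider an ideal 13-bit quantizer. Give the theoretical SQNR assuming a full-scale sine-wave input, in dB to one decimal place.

SNR ≈ 6.02·N + 1.76 dB = 6.02·13 + 1.76 = 80.02 dB.

80.0 dB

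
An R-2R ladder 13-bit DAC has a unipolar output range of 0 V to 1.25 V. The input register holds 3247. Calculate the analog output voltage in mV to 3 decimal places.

LSB = 1.25 V / 2^13 = 152.59 µV.
V_out = 0 + 3247 × 0.000152588 V = 0.495453 V.
= 495.453 mV.

495.453 mV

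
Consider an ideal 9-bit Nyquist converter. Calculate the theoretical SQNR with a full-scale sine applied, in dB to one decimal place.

SNR ≈ 6.02·N + 1.76 dB = 6.02·9 + 1.76 = 55.94 dB.

55.9 dB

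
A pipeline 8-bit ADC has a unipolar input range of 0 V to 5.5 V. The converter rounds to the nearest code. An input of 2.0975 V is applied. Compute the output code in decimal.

code 98

With 256 levels over 5.5 V, one step is 21.484 mV.
(2.0975 − 0) / 0.0214844 = 97.629 LSBs.
round(97.629) = 98.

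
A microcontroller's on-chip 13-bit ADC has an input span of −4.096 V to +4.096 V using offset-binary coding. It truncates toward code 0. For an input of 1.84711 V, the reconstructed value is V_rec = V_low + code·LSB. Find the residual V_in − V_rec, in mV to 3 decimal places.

LSB = 8.192/2^13 = 1.000 mV.
(1.84711 − (−4.096))/0.001 = 5943.1100; ⌊·⌋ gives code 5943.
V_rec = (−4.096) + 5943·0.001 = 1.847 V.
V_in − V_rec = 0.00011 V = 0.110 mV.

0.110 mV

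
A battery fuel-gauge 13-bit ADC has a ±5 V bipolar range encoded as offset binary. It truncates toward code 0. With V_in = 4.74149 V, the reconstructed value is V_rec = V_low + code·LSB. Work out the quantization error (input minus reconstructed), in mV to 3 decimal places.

LSB = 10/2^13 = 1.221 mV.
(V_in − V_low)/LSB = (4.74149 − (−5))/0.0012207 = 7980.2286 → code 7980 (floor).
V_rec = (−5) + 7980·0.0012207 = 4.7412109 V.
Error = 4.74149 − 4.7412109 = 0.000279063 V = 0.279 mV.

0.279 mV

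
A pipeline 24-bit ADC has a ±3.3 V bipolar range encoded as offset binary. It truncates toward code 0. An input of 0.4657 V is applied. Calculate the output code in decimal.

With 16777216 levels over 6.6 V, one step is 0.39 µV.
Input sits at 9572418.529 steps above V_low.
⌊·⌋(9572418.529) = 9572418.

code 9572418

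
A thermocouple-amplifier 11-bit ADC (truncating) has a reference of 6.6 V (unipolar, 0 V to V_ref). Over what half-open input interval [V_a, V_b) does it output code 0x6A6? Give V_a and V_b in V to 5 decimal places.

[5.48496 V, 5.48818 V)

LSB = 6.6/2^11 = 3.223 mV.
Code 0x6A6 = 1702 decimal.
V_a = V_low + 1702·LSB = 5.48496 V; V_b = V_low + 1703·LSB = 5.48818 V.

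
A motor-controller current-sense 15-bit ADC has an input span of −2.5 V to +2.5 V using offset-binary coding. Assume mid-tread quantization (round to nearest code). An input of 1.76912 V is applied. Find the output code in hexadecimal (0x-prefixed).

code 0x6D4A (decimal 27978)

With 32768 levels over 5 V, one step is 152.59 µV.
Input sits at 27978.105 steps above V_low.
Round → code 27978.
In hexadecimal (0x-prefixed): 0x6D4A.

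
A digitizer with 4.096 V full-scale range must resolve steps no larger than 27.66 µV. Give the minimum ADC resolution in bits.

Number of steps required ≥ 4.096 V / 27.66 µV = 148083.88.
Need 2^N ≥ 148083.88; 2^17 = 131072, 2^18 = 262144.
Minimum N = 18.

18 bits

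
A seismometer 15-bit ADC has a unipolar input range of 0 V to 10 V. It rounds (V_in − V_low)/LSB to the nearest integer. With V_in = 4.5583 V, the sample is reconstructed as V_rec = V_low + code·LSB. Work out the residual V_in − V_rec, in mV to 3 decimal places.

One LSB is 10 V / 32768 = 305.18 µV.
(V_in − V_low)/LSB = (4.5583 − 0)/0.000305176 = 14936.6374 → code 14937 (round).
Reconstructed: 4.5584106 V.
Difference: -0.000110645 V → -0.111 mV.

-0.111 mV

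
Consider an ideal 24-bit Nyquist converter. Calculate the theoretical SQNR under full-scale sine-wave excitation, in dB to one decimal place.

SNR ≈ 6.02·N + 1.76 dB = 6.02·24 + 1.76 = 146.24 dB.

146.2 dB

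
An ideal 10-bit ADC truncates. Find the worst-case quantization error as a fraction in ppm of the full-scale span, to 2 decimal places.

976.56 ppm

Truncating → worst-case error = 1 LSB = V_FS/2^10, so 1e+06/1024 = 976.562 ppm of full scale.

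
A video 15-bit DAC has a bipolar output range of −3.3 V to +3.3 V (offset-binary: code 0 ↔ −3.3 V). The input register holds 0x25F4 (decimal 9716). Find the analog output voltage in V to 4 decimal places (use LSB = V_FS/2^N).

-1.3430 V

LSB = 6.6 V / 2^15 = 201.42 µV.
Code 0x25F4 = 9716 decimal.
V_out = (−3.3) + 9716 × 0.000201416 V = -1.34304 V.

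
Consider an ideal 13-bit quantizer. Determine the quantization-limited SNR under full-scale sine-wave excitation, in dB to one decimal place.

80.0 dB

SNR ≈ 6.02·N + 1.76 dB = 6.02·13 + 1.76 = 80.02 dB.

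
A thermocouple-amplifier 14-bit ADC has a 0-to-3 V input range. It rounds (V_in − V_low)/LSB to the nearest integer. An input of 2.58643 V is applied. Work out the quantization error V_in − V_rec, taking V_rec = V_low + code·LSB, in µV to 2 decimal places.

Step size: 3 V ÷ 2^14 = 183.11 µV.
Scaled input = 14125.3564 LSBs, so code = 14125.
Reconstructed: 2.5863647 V.
Difference: 6.52539e-05 V → 65.25 µV.

65.25 µV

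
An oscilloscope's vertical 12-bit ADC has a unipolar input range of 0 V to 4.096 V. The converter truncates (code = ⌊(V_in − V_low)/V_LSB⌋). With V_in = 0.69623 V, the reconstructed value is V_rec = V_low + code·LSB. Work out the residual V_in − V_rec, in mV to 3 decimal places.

0.230 mV

One LSB is 4.096 V / 4096 = 1.000 mV.
(V_in − V_low)/LSB = (0.69623 − 0)/0.001 = 696.2300 → code 696 (floor).
Code 696 maps back to 0 + 696×0.001 V = 0.696 V.
Error = 0.69623 − 0.696 = 0.00023 V = 0.230 mV.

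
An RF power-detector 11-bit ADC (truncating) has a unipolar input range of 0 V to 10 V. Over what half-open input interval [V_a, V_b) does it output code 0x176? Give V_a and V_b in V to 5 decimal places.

LSB = 10/2^11 = 4.883 mV.
Code 0x176 = 374 decimal.
V_a = V_low + 374·LSB = 1.82617 V; V_b = V_low + 375·LSB = 1.83105 V.

[1.82617 V, 1.83105 V)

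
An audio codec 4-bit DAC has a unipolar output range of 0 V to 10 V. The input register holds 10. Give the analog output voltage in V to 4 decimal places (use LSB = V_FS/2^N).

6.2500 V

LSB = 10 V / 2^4 = 0.6250 V.
V_out = 0 + 10 × 0.625 V = 6.25 V.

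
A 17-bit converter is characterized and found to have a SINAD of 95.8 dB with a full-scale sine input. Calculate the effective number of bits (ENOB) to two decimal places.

15.62 bits

ENOB = (SINAD − 1.76) / 6.02 = (95.8 − 1.76)/6.02 = 15.621.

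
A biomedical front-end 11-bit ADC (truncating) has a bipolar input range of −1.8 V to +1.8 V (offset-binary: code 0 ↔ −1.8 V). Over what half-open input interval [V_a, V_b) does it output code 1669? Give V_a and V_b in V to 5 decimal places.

[1.13379 V, 1.13555 V)

LSB = 3.6/2^11 = 1.758 mV.
V_a = V_low + 1669·LSB = 1.13379 V; V_b = V_low + 1670·LSB = 1.13555 V.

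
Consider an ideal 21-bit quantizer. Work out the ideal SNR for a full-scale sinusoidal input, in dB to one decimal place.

128.2 dB

SNR ≈ 6.02·N + 1.76 dB = 6.02·21 + 1.76 = 128.18 dB.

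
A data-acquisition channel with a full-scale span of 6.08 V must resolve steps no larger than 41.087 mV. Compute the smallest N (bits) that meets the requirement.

Number of steps required ≥ 6.08 V / 41.087 mV = 147.98.
Need 2^N ≥ 147.98; 2^7 = 128, 2^8 = 256.
Minimum N = 8.

8 bits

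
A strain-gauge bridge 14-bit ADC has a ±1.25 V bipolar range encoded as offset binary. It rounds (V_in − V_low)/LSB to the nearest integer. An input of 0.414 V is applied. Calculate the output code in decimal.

code 10905

With 16384 levels over 2.5 V, one step is 152.59 µV.
Input sits at 10905.190 steps above V_low.
Round → code 10905.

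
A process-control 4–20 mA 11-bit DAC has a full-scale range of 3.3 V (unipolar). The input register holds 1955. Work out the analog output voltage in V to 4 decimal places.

LSB = 3.3 V / 2^11 = 1.611 mV.
V_out = 0 + 1955 × 0.00161133 V = 3.15015 V.

3.1501 V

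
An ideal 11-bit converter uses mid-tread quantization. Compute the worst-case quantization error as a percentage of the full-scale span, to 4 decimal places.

Rounding → worst-case error = ½ LSB = V_FS/2^12, so 100/4096 = 0.0244141 % of full scale.

0.0244 %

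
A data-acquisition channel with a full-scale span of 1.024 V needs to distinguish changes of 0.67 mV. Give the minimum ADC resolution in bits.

11 bits

Number of steps required ≥ 1.024 V / 0.67 mV = 1528.36.
Need 2^N ≥ 1528.36; 2^10 = 1024, 2^11 = 2048.
Minimum N = 11.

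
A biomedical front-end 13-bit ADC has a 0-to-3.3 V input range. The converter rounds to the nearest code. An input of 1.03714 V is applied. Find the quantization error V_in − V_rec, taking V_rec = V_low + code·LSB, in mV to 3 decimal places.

One LSB is 3.3 V / 8192 = 402.83 µV.
Scaled input = 2574.6215 LSBs, so code = 2575.
Code 2575 maps back to 0 + 2575×0.000402832 V = 1.0372925 V.
V_in − V_rec = -0.00015248 V = -0.152 mV.

-0.152 mV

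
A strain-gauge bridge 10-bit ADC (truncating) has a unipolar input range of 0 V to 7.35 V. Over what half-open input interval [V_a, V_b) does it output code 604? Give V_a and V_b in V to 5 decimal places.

[4.33535 V, 4.34253 V)

LSB = 7.35/2^10 = 7.178 mV.
V_a = V_low + 604·LSB = 4.33535 V; V_b = V_low + 605·LSB = 4.34253 V.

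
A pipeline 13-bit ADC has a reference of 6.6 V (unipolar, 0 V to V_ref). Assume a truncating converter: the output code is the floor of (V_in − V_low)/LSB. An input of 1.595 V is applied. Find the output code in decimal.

code 1979

Full-scale span = 6.6 V; LSB = 6.6/2^13 = 0.806 mV.
Input sits at 1979.733 steps above V_low.
So the output code is 1979.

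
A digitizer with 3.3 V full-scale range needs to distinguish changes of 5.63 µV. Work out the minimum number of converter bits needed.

20 bits

Number of steps required ≥ 3.3 V / 5.63 µV = 586145.65.
Need 2^N ≥ 586145.65; 2^19 = 524288, 2^20 = 1048576.
Minimum N = 20.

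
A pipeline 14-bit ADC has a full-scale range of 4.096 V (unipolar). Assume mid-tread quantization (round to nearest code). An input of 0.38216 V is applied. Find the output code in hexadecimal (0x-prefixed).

code 0x5F9 (decimal 1529)

LSB = 4.096 V / 16384 = 250.00 µV.
(0.38216 − 0) / 0.00025 = 1528.640 LSBs.
round(1528.640) = 1529.
In hexadecimal (0x-prefixed): 0x5F9.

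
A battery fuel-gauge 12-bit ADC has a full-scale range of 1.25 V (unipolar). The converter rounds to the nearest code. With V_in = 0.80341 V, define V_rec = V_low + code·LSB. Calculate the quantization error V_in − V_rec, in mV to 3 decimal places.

-0.118 mV

One LSB is 1.25 V / 4096 = 305.18 µV.
(0.80341 − 0)/0.000305176 = 2632.6139; round gives code 2633.
V_rec = 0 + 2633·0.000305176 = 0.80352783 V.
Error = 0.80341 − 0.80352783 = -0.000117832 V = -0.118 mV.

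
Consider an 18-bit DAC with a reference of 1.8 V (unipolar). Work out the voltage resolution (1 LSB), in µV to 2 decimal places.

Full-scale span = 1.8 V.
LSB = 1.8 / 2^18 = 1.8 / 262144 = 6.86646e-06 V = 6.87 µV.

6.87 µV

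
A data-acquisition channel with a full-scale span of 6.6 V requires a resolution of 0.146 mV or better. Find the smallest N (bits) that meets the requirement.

Number of steps required ≥ 6.6 V / 0.146 mV = 45205.48.
Need 2^N ≥ 45205.48; 2^15 = 32768, 2^16 = 65536.
Minimum N = 16.

16 bits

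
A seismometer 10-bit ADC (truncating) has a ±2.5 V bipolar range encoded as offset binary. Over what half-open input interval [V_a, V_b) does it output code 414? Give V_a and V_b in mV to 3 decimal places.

[-478.516 mV, -473.633 mV)

LSB = 5/2^10 = 4.883 mV.
V_a = V_low + 414·LSB = -0.478516 V; V_b = V_low + 415·LSB = -0.473633 V.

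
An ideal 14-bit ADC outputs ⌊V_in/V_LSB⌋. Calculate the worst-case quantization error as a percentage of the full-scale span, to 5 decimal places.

Truncating → worst-case error = 1 LSB = V_FS/2^14, so 100/16384 = 0.00610352 % of full scale.

0.00610 %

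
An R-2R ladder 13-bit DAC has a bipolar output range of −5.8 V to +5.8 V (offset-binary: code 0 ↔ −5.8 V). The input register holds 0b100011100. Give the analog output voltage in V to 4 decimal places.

LSB = 11.6 V / 2^13 = 1.416 mV.
Code 0b100011100 = 284 decimal.
V_out = (−5.8) + 284 × 0.00141602 V = -5.39785 V.

-5.3979 V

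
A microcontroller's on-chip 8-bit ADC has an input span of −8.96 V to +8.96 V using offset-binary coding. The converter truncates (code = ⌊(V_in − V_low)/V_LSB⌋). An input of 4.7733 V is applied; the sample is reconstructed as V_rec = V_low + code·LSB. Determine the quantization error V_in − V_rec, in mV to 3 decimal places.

LSB = 17.92/2^8 = 70.000 mV.
(V_in − V_low)/LSB = (4.7733 − (−8.96))/0.07 = 196.1900 → code 196 (floor).
Code 196 maps back to (−8.96) + 196×0.07 V = 4.76 V.
V_in − V_rec = 0.0133 V = 13.300 mV.

13.300 mV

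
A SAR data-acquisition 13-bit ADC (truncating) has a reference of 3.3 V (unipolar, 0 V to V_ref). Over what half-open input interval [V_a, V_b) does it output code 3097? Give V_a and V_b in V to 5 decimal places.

LSB = 3.3/2^13 = 402.83 µV.
V_a = V_low + 3097·LSB = 1.24757 V; V_b = V_low + 3098·LSB = 1.24797 V.

[1.24757 V, 1.24797 V)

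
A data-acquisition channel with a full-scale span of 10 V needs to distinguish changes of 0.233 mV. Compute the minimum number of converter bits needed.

Number of steps required ≥ 10 V / 0.233 mV = 42918.45.
Need 2^N ≥ 42918.45; 2^15 = 32768, 2^16 = 65536.
Minimum N = 16.

16 bits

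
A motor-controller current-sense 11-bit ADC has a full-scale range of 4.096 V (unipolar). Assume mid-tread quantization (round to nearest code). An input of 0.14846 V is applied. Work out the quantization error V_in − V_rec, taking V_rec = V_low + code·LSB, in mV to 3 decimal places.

0.460 mV

LSB = 4.096/2^11 = 2.000 mV.
(V_in − V_low)/LSB = (0.14846 − 0)/0.002 = 74.2300 → code 74 (round).
Code 74 maps back to 0 + 74×0.002 V = 0.148 V.
V_in − V_rec = 0.00046 V = 0.460 mV.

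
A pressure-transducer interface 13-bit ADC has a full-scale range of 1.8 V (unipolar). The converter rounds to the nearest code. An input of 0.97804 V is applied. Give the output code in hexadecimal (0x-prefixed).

code 0x1163 (decimal 4451)

Full-scale span = 1.8 V; LSB = 1.8/2^13 = 219.73 µV.
(V_in − V_low)/LSB = (0.97804 − 0) / 0.000219727 = 4451.169.
round(4451.169) = 4451.
In hexadecimal (0x-prefixed): 0x1163.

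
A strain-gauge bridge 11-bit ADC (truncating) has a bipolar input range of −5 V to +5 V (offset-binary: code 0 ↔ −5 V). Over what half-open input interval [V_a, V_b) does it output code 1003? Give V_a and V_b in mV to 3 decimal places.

LSB = 10/2^11 = 4.883 mV.
V_a = V_low + 1003·LSB = -0.102539 V; V_b = V_low + 1004·LSB = -0.0976562 V.

[-102.539 mV, -97.656 mV)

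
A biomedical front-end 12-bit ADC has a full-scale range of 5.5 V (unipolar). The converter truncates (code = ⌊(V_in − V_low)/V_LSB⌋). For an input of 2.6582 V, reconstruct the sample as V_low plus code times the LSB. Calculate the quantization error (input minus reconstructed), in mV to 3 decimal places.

LSB = 5.5/2^12 = 1.343 mV.
(2.6582 − 0)/0.00134277 = 1979.6340; ⌊·⌋ gives code 1979.
Reconstructed: 2.6573486 V.
Error = 2.6582 − 2.6573486 = 0.000851367 V = 0.851 mV.

0.851 mV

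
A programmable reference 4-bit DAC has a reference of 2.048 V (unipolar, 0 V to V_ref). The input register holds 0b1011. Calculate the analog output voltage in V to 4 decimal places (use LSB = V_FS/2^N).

1.4080 V

LSB = 2.048 V / 2^4 = 128.000 mV.
Code 0b1011 = 11 decimal.
V_out = 0 + 11 × 0.128 V = 1.408 V.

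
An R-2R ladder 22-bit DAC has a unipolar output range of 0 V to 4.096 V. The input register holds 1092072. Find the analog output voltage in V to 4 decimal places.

LSB = 4.096 V / 2^22 = 0.98 µV.
V_out = 0 + 1092072 × 9.76563e-07 V = 1.06648 V.

1.0665 V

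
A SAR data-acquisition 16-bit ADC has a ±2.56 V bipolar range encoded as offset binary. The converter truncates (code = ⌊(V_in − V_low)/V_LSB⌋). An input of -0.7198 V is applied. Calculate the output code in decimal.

LSB = 5.12 V / 65536 = 78.12 µV.
(V_in − V_low)/LSB = (-0.7198 − (−2.56)) / 7.8125e-05 = 23554.560.
So the output code is 23554.

code 23554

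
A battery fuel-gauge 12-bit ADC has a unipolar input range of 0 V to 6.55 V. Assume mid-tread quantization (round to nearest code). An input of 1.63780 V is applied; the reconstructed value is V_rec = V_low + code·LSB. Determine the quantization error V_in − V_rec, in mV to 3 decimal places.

0.300 mV

Step size: 6.55 V ÷ 2^12 = 1.599 mV.
(1.63780 − 0)/0.00159912 = 1024.1876; round gives code 1024.
V_rec = 0 + 1024·0.00159912 = 1.6375 V.
Difference: 0.0003 V → 0.300 mV.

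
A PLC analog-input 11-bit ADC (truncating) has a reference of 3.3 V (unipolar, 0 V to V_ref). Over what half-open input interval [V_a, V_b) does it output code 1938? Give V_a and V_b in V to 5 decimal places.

LSB = 3.3/2^11 = 1.611 mV.
V_a = V_low + 1938·LSB = 3.12275 V; V_b = V_low + 1939·LSB = 3.12437 V.

[3.12275 V, 3.12437 V)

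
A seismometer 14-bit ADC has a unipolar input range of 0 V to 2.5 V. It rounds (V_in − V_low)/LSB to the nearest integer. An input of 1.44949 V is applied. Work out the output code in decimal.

code 9499

With 16384 levels over 2.5 V, one step is 152.59 µV.
Input sits at 9499.378 steps above V_low.
So the output code is 9499.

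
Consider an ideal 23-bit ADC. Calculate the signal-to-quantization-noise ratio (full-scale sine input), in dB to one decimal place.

SNR ≈ 6.02·N + 1.76 dB = 6.02·23 + 1.76 = 140.22 dB.

140.2 dB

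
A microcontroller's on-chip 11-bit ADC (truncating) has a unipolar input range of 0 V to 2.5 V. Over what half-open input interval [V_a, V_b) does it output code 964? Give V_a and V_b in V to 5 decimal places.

LSB = 2.5/2^11 = 1.221 mV.
V_a = V_low + 964·LSB = 1.17676 V; V_b = V_low + 965·LSB = 1.17798 V.

[1.17676 V, 1.17798 V)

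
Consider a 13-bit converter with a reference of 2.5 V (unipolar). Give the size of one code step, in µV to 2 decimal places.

Full-scale span = 2.5 V.
LSB = 2.5 / 2^13 = 2.5 / 8192 = 0.000305176 V = 305.18 µV.

305.18 µV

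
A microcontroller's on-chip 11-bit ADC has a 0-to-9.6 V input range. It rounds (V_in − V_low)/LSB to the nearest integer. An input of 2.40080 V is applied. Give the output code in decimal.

code 512

Full-scale span = 9.6 V; LSB = 9.6/2^11 = 4.688 mV.
Input sits at 512.171 steps above V_low.
round(512.171) = 512.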